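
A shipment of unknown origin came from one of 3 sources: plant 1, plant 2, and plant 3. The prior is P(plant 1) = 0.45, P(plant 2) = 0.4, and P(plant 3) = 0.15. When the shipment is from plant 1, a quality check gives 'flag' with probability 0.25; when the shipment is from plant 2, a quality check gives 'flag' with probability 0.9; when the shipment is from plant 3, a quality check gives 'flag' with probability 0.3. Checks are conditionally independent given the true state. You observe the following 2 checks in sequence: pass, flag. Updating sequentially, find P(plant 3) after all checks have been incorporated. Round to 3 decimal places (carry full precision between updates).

0.207

Apply Bayes' rule sequentially, carrying P(plant 3) forward.
After 'pass': normaliser = 0.75·0.4500 + 0.1·0.4000 + 0.7·0.1500; P(plant 1) ≈ 0.6995, P(plant 2) ≈ 0.0829, P(plant 3) ≈ 0.2176
After 'flag': normaliser = 0.25·0.6995 + 0.9·0.0829 + 0.3·0.2176; P(plant 1) ≈ 0.5556, P(plant 2) ≈ 0.2370, P(plant 3) ≈ 0.2074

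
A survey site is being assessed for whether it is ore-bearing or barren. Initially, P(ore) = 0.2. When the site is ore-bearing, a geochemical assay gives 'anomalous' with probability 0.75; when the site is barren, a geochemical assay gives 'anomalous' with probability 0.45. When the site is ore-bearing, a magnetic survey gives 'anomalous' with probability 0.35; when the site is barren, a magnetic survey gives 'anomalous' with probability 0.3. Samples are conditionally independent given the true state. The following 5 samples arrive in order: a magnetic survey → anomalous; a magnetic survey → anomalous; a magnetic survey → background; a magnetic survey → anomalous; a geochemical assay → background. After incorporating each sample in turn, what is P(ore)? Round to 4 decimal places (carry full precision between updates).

0.1435

Apply Bayes' rule sequentially, carrying P(ore) forward.
After a magnetic survey='anomalous': P(ore) = 0.35·0.2000 / (0.35·0.2000 + 0.3·0.8000) ≈ 0.2258
After a magnetic survey='anomalous': P(ore) = 0.35·0.2258 / (0.35·0.2258 + 0.3·0.7742) ≈ 0.2539
After a magnetic survey='background': P(ore) = 0.65·0.2539 / (0.65·0.2539 + 0.7·0.7461) ≈ 0.2401
After a magnetic survey='anomalous': P(ore) = 0.35·0.2401 / (0.35·0.2401 + 0.3·0.7599) ≈ 0.2693
After a geochemical assay='background': P(ore) = 0.25·0.2693 / (0.25·0.2693 + 0.55·0.7307) ≈ 0.1435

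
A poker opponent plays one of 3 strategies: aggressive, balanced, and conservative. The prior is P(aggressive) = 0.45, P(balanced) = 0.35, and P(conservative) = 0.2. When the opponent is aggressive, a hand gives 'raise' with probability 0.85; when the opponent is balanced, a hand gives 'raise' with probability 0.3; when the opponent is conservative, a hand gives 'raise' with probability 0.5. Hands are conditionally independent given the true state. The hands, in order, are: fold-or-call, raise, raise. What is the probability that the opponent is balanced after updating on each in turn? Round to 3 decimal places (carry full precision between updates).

0.230

After 'fold-or-call': normaliser = 0.15·0.4500 + 0.7·0.3500 + 0.5·0.2000; P(aggressive) ≈ 0.1636, P(balanced) ≈ 0.5939, P(conservative) ≈ 0.2424
After 'raise': normaliser = 0.85·0.1636 + 0.3·0.5939 + 0.5·0.2424; P(aggressive) ≈ 0.3172, P(balanced) ≈ 0.4064, P(conservative) ≈ 0.2764
After 'raise': normaliser = 0.85·0.3172 + 0.3·0.4064 + 0.5·0.2764; P(aggressive) ≈ 0.5090, P(balanced) ≈ 0.2301, P(conservative) ≈ 0.2609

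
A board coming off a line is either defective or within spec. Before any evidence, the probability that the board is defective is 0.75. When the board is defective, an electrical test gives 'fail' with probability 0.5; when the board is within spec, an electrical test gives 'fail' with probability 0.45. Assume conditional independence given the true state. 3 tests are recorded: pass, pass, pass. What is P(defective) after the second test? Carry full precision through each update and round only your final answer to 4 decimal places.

After 'pass': P(defective) = 0.5·0.7500 / (0.5·0.7500 + 0.55·0.2500) ≈ 0.7317
After 'pass': P(defective) = 0.5·0.7317 / (0.5·0.7317 + 0.55·0.2683) ≈ 0.7126

0.7126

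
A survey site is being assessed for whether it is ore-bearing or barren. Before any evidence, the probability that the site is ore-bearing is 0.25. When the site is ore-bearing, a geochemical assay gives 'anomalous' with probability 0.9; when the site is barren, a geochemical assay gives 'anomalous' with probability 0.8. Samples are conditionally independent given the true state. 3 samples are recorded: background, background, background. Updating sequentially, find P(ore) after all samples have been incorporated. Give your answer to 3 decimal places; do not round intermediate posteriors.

After 'background': P(ore) = 0.1·0.2500 / (0.1·0.2500 + 0.2·0.7500) ≈ 0.1429
After 'background': P(ore) = 0.1·0.1429 / (0.1·0.1429 + 0.2·0.8571) ≈ 0.0769
After 'background': P(ore) = 0.1·0.0769 / (0.1·0.0769 + 0.2·0.9231) ≈ 0.0400

0.040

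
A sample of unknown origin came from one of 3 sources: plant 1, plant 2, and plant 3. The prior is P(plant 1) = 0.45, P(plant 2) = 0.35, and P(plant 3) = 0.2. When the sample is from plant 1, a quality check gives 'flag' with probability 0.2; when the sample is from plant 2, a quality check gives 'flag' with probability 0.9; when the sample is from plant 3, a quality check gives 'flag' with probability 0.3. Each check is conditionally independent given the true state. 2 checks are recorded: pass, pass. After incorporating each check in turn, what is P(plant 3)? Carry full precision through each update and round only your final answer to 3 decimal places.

0.252

After 'pass': normaliser = 0.8·0.4500 + 0.1·0.3500 + 0.7·0.2000; P(plant 1) ≈ 0.6729, P(plant 2) ≈ 0.0654, P(plant 3) ≈ 0.2617
After 'pass': normaliser = 0.8·0.6729 + 0.1·0.0654 + 0.7·0.2617; P(plant 1) ≈ 0.7394, P(plant 2) ≈ 0.0090, P(plant 3) ≈ 0.2516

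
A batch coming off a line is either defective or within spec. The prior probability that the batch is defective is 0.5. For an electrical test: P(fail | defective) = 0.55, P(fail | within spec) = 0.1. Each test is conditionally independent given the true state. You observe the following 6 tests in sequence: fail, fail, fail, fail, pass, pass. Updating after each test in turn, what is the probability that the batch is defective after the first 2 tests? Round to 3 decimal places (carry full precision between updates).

0.968

After 'fail': P(defective) = 0.55·0.5000 / (0.55·0.5000 + 0.1·0.5000) ≈ 0.8462
After 'fail': P(defective) = 0.55·0.8462 / (0.55·0.8462 + 0.1·0.1538) ≈ 0.9680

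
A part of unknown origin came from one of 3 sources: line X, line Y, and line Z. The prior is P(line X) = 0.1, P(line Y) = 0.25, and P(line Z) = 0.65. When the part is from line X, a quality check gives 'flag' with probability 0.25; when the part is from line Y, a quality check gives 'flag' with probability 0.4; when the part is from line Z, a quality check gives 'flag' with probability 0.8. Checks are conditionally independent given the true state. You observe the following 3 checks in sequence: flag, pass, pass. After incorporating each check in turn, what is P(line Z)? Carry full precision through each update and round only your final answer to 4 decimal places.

After 'flag': normaliser = 0.25·0.1000 + 0.4·0.2500 + 0.8·0.6500; P(line X) ≈ 0.0388, P(line Y) ≈ 0.1550, P(line Z) ≈ 0.8062
After 'pass': normaliser = 0.75·0.0388 + 0.6·0.1550 + 0.2·0.8062; P(line X) ≈ 0.1026, P(line Y) ≈ 0.3283, P(line Z) ≈ 0.5691
After 'pass': normaliser = 0.75·0.1026 + 0.6·0.3283 + 0.2·0.5691; P(line X) ≈ 0.1984, P(line Y) ≈ 0.5080, P(line Z) ≈ 0.2935

0.2935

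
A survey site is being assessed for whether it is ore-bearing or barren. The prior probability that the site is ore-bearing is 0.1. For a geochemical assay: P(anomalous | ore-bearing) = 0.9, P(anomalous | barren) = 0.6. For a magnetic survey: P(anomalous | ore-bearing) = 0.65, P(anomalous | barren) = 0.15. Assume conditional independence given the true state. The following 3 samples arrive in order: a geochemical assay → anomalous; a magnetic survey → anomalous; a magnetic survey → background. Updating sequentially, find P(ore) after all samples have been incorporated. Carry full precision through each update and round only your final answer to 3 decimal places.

After a geochemical assay='anomalous': P(ore) = 0.9·0.1000 / (0.9·0.1000 + 0.6·0.9000) ≈ 0.1429
After a magnetic survey='anomalous': P(ore) = 0.65·0.1429 / (0.65·0.1429 + 0.15·0.8571) ≈ 0.4194
After a magnetic survey='background': P(ore) = 0.35·0.4194 / (0.35·0.4194 + 0.85·0.5806) ≈ 0.2292

0.229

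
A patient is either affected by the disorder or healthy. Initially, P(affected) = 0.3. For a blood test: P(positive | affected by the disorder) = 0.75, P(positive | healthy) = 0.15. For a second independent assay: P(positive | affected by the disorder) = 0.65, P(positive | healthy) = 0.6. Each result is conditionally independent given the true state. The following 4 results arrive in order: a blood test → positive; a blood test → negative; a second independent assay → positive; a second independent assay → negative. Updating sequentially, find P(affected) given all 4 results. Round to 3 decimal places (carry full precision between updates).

0.374

Each posterior becomes the prior for the next update.
After a blood test='positive': P(affected) = 0.75·0.3000 / (0.75·0.3000 + 0.15·0.7000) ≈ 0.6818
After a blood test='negative': P(affected) = 0.25·0.6818 / (0.25·0.6818 + 0.85·0.3182) ≈ 0.3866
After a second independent assay='positive': P(affected) = 0.65·0.3866 / (0.65·0.3866 + 0.6·0.6134) ≈ 0.4057
After a second independent assay='negative': P(affected) = 0.35·0.4057 / (0.35·0.4057 + 0.4·0.5943) ≈ 0.3740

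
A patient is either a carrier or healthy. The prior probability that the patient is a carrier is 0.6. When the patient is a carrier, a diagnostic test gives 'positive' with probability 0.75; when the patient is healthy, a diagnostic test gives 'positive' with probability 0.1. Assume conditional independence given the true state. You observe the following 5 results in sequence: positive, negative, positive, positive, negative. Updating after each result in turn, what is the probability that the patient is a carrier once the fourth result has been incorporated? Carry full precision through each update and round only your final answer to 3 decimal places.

After 'positive': P(carrier) = 0.75·0.6000 / (0.75·0.6000 + 0.1·0.4000) ≈ 0.9184
After 'negative': P(carrier) = 0.25·0.9184 / (0.25·0.9184 + 0.9·0.0816) ≈ 0.7576
After 'positive': P(carrier) = 0.75·0.7576 / (0.75·0.7576 + 0.1·0.2424) ≈ 0.9591
After 'positive': P(carrier) = 0.75·0.9591 / (0.75·0.9591 + 0.1·0.0409) ≈ 0.9943

0.994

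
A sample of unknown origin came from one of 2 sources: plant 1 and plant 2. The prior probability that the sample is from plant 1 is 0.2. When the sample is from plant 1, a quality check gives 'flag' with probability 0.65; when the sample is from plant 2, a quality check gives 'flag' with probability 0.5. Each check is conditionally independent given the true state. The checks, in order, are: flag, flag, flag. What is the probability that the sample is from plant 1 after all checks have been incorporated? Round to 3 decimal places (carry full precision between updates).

0.355

After 'flag': P(plant 1) = 0.65·0.2000 / (0.65·0.2000 + 0.5·0.8000) ≈ 0.2453
After 'flag': P(plant 1) = 0.65·0.2453 / (0.65·0.2453 + 0.5·0.7547) ≈ 0.2970
After 'flag': P(plant 1) = 0.65·0.2970 / (0.65·0.2970 + 0.5·0.7030) ≈ 0.3545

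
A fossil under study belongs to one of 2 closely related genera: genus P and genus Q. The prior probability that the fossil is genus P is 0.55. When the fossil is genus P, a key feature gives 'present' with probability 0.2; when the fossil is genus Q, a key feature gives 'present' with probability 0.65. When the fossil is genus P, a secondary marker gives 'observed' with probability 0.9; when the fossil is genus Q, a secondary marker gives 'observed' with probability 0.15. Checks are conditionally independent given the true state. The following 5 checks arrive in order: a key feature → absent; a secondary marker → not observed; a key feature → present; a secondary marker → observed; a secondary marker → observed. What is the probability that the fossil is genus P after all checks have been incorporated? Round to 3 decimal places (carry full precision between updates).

After a key feature='absent': P(genus P) = 0.8·0.5500 / (0.8·0.5500 + 0.35·0.4500) ≈ 0.7364
After a secondary marker='not observed': P(genus P) = 0.1·0.7364 / (0.1·0.7364 + 0.85·0.2636) ≈ 0.2474
After a key feature='present': P(genus P) = 0.2·0.2474 / (0.2·0.2474 + 0.65·0.7526) ≈ 0.0918
After a secondary marker='observed': P(genus P) = 0.9·0.0918 / (0.9·0.0918 + 0.15·0.9082) ≈ 0.3776
After a secondary marker='observed': P(genus P) = 0.9·0.3776 / (0.9·0.3776 + 0.15·0.6224) ≈ 0.7845

0.785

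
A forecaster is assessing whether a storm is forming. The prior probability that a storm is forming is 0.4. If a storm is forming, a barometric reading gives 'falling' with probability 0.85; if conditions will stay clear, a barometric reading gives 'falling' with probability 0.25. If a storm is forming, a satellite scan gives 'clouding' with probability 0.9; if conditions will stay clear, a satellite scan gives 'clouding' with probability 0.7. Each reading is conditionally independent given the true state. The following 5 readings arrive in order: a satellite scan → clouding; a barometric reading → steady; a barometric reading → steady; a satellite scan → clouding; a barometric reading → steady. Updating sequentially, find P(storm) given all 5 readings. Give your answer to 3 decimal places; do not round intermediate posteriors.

0.009

Each posterior becomes the prior for the next update.
After a satellite scan='clouding': P(storm) = 0.9·0.4000 / (0.9·0.4000 + 0.7·0.6000) ≈ 0.4615
After a barometric reading='steady': P(storm) = 0.15·0.4615 / (0.15·0.4615 + 0.75·0.5385) ≈ 0.1463
After a barometric reading='steady': P(storm) = 0.15·0.1463 / (0.15·0.1463 + 0.75·0.8537) ≈ 0.0331
After a satellite scan='clouding': P(storm) = 0.9·0.0331 / (0.9·0.0331 + 0.7·0.9669) ≈ 0.0422
After a barometric reading='steady': P(storm) = 0.15·0.0422 / (0.15·0.0422 + 0.75·0.9578) ≈ 0.0087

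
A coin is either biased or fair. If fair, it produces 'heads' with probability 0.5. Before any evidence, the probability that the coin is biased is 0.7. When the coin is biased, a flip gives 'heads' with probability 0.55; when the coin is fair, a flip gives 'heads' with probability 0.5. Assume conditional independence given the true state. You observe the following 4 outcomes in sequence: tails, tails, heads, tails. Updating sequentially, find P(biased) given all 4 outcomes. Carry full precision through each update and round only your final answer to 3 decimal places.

After 'tails': P(biased) = 0.45·0.7000 / (0.45·0.7000 + 0.5·0.3000) ≈ 0.6774
After 'tails': P(biased) = 0.45·0.6774 / (0.45·0.6774 + 0.5·0.3226) ≈ 0.6540
After 'heads': P(biased) = 0.55·0.6540 / (0.55·0.6540 + 0.5·0.3460) ≈ 0.6752
After 'tails': P(biased) = 0.45·0.6752 / (0.45·0.6752 + 0.5·0.3248) ≈ 0.6517

0.652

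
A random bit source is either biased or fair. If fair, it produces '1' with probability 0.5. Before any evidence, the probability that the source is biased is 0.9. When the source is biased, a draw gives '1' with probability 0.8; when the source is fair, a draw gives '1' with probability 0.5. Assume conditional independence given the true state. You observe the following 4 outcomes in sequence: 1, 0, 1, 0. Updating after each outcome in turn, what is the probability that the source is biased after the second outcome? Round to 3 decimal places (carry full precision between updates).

Apply Bayes' rule sequentially, carrying P(biased) forward.
After '1': P(biased) = 0.8·0.9000 / (0.8·0.9000 + 0.5·0.1000) ≈ 0.9351
After '0': P(biased) = 0.2·0.9351 / (0.2·0.9351 + 0.5·0.0649) ≈ 0.8521

0.852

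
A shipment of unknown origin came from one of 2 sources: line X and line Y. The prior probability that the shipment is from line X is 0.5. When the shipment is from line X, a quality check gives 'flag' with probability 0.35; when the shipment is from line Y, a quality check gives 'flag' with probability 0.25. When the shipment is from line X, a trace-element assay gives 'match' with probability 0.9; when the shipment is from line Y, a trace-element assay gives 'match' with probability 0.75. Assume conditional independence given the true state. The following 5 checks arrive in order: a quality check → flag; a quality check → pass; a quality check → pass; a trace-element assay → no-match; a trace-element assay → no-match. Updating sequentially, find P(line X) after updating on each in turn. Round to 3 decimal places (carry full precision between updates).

After a quality check='flag': P(line X) = 0.35·0.5000 / (0.35·0.5000 + 0.25·0.5000) ≈ 0.5833
After a quality check='pass': P(line X) = 0.65·0.5833 / (0.65·0.5833 + 0.75·0.4167) ≈ 0.5482
After a quality check='pass': P(line X) = 0.65·0.5482 / (0.65·0.5482 + 0.75·0.4518) ≈ 0.5126
After a trace-element assay='no-match': P(line X) = 0.1·0.5126 / (0.1·0.5126 + 0.25·0.4874) ≈ 0.2961
After a trace-element assay='no-match': P(line X) = 0.1·0.2961 / (0.1·0.2961 + 0.25·0.7039) ≈ 0.1440

0.144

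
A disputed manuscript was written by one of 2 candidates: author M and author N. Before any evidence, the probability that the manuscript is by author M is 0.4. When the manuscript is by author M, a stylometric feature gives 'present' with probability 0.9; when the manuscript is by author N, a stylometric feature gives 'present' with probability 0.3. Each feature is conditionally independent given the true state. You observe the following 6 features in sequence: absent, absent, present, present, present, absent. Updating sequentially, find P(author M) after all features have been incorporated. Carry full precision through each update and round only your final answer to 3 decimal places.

After 'absent': P(author M) = 0.1·0.4000 / (0.1·0.4000 + 0.7·0.6000) ≈ 0.0870
After 'absent': P(author M) = 0.1·0.0870 / (0.1·0.0870 + 0.7·0.9130) ≈ 0.0134
After 'present': P(author M) = 0.9·0.0134 / (0.9·0.0134 + 0.3·0.9866) ≈ 0.0392
After 'present': P(author M) = 0.9·0.0392 / (0.9·0.0392 + 0.3·0.9608) ≈ 0.1091
After 'present': P(author M) = 0.9·0.1091 / (0.9·0.1091 + 0.3·0.8909) ≈ 0.2687
After 'absent': P(author M) = 0.1·0.2687 / (0.1·0.2687 + 0.7·0.7313) ≈ 0.0499

0.050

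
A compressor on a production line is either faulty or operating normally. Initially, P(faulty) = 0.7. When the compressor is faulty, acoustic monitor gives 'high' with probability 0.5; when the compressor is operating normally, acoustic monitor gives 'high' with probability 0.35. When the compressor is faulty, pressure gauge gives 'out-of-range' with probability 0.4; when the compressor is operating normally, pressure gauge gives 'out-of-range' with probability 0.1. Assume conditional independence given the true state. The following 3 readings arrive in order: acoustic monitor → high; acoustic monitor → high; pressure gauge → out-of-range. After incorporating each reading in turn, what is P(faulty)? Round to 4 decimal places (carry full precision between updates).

0.9501

After acoustic monitor='high': P(faulty) = 0.5·0.7000 / (0.5·0.7000 + 0.35·0.3000) ≈ 0.7692
After acoustic monitor='high': P(faulty) = 0.5·0.7692 / (0.5·0.7692 + 0.35·0.2308) ≈ 0.8264
After pressure gauge='out-of-range': P(faulty) = 0.4·0.8264 / (0.4·0.8264 + 0.1·0.1736) ≈ 0.9501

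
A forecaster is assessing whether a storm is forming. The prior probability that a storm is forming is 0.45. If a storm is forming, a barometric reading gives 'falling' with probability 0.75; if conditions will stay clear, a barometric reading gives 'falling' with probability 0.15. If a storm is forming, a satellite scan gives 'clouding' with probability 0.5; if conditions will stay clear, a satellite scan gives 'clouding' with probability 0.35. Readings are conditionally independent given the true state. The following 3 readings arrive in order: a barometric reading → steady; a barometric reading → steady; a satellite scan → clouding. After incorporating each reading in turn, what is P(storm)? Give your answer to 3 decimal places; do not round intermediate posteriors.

0.092

Apply Bayes' rule sequentially, carrying P(storm) forward.
After a barometric reading='steady': P(storm) = 0.25·0.4500 / (0.25·0.4500 + 0.85·0.5500) ≈ 0.1940
After a barometric reading='steady': P(storm) = 0.25·0.1940 / (0.25·0.1940 + 0.85·0.8060) ≈ 0.0661
After a satellite scan='clouding': P(storm) = 0.5·0.0661 / (0.5·0.0661 + 0.35·0.9339) ≈ 0.0918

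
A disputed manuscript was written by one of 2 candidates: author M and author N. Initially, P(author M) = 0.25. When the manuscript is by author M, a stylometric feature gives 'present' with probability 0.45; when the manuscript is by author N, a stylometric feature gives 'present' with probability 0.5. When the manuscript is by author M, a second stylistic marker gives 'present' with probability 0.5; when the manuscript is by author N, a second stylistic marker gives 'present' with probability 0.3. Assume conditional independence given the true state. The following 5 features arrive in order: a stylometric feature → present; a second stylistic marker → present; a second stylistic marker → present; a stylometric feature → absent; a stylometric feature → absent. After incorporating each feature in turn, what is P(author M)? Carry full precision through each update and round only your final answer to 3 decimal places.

0.502

After a stylometric feature='present': P(author M) = 0.45·0.2500 / (0.45·0.2500 + 0.5·0.7500) ≈ 0.2308
After a second stylistic marker='present': P(author M) = 0.5·0.2308 / (0.5·0.2308 + 0.3·0.7692) ≈ 0.3333
After a second stylistic marker='present': P(author M) = 0.5·0.3333 / (0.5·0.3333 + 0.3·0.6667) ≈ 0.4545
After a stylometric feature='absent': P(author M) = 0.55·0.4545 / (0.55·0.4545 + 0.5·0.5455) ≈ 0.4783
After a stylometric feature='absent': P(author M) = 0.55·0.4783 / (0.55·0.4783 + 0.5·0.5217) ≈ 0.5021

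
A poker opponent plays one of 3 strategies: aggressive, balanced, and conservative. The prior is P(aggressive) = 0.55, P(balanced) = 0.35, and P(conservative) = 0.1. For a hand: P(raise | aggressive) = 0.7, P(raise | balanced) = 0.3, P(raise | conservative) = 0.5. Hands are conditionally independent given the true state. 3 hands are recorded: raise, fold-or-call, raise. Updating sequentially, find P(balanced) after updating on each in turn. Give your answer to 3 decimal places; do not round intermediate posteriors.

Apply Bayes' rule sequentially, carrying P(balanced) forward.
After 'raise': normaliser = 0.7·0.5500 + 0.3·0.3500 + 0.5·0.1000; P(aggressive) ≈ 0.7130, P(balanced) ≈ 0.1944, P(conservative) ≈ 0.0926
After 'fold-or-call': normaliser = 0.3·0.7130 + 0.7·0.1944 + 0.5·0.0926; P(aggressive) ≈ 0.5397, P(balanced) ≈ 0.3435, P(conservative) ≈ 0.1168
After 'raise': normaliser = 0.7·0.5397 + 0.3·0.3435 + 0.5·0.1168; P(aggressive) ≈ 0.7006, P(balanced) ≈ 0.1911, P(conservative) ≈ 0.1083

0.191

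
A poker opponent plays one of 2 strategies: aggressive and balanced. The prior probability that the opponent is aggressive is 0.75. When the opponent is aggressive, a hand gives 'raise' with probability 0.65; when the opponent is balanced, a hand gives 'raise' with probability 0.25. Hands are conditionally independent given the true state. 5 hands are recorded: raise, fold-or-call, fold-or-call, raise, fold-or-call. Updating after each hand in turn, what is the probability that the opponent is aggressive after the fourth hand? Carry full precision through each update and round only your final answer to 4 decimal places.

After 'raise': P(aggressive) = 0.65·0.7500 / (0.65·0.7500 + 0.25·0.2500) ≈ 0.8864
After 'fold-or-call': P(aggressive) = 0.35·0.8864 / (0.35·0.8864 + 0.75·0.1136) ≈ 0.7845
After 'fold-or-call': P(aggressive) = 0.35·0.7845 / (0.35·0.7845 + 0.75·0.2155) ≈ 0.6294
After 'raise': P(aggressive) = 0.65·0.6294 / (0.65·0.6294 + 0.25·0.3706) ≈ 0.8154

0.8154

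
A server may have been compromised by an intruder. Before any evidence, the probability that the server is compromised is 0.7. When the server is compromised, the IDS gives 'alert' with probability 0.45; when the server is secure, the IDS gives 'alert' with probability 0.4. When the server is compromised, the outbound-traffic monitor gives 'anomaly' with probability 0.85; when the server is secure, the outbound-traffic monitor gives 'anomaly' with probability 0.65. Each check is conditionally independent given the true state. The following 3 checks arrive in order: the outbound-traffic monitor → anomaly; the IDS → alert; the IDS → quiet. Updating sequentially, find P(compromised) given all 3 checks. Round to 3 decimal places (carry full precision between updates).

After the outbound-traffic monitor='anomaly': P(compromised) = 0.85·0.7000 / (0.85·0.7000 + 0.65·0.3000) ≈ 0.7532
After the IDS='alert': P(compromised) = 0.45·0.7532 / (0.45·0.7532 + 0.4·0.2468) ≈ 0.7744
After the IDS='quiet': P(compromised) = 0.55·0.7744 / (0.55·0.7744 + 0.6·0.2256) ≈ 0.7588

0.759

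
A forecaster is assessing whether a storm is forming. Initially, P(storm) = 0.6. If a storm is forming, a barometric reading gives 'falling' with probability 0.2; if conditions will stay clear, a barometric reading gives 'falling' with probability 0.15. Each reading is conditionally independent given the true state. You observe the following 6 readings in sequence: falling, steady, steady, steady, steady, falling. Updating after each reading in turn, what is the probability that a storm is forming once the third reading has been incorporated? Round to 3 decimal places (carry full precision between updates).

0.639

After 'falling': P(storm) = 0.2·0.6000 / (0.2·0.6000 + 0.15·0.4000) ≈ 0.6667
After 'steady': P(storm) = 0.8·0.6667 / (0.8·0.6667 + 0.85·0.3333) ≈ 0.6531
After 'steady': P(storm) = 0.8·0.6531 / (0.8·0.6531 + 0.85·0.3469) ≈ 0.6392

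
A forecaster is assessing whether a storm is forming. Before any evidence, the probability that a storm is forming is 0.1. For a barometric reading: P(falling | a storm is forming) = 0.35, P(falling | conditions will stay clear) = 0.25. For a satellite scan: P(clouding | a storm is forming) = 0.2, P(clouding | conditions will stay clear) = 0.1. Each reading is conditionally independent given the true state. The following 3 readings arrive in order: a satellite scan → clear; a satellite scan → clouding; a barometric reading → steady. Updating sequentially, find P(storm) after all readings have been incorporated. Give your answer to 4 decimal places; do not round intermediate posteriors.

Apply Bayes' rule sequentially, carrying P(storm) forward.
After a satellite scan='clear': P(storm) = 0.8·0.1000 / (0.8·0.1000 + 0.9·0.9000) ≈ 0.0899
After a satellite scan='clouding': P(storm) = 0.2·0.0899 / (0.2·0.0899 + 0.1·0.9101) ≈ 0.1649
After a barometric reading='steady': P(storm) = 0.65·0.1649 / (0.65·0.1649 + 0.75·0.8351) ≈ 0.1462

0.1462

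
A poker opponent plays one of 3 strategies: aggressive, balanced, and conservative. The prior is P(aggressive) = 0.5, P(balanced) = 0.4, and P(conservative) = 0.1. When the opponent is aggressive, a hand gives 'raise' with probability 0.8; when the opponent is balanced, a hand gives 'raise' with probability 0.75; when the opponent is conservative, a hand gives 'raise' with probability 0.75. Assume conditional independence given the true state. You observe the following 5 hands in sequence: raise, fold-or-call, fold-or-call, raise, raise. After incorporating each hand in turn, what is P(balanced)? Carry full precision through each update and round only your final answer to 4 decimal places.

0.4503

Apply Bayes' rule sequentially, carrying P(balanced) forward.
After 'raise': normaliser = 0.8·0.5000 + 0.75·0.4000 + 0.75·0.1000; P(aggressive) ≈ 0.5161, P(balanced) ≈ 0.3871, P(conservative) ≈ 0.0968
After 'fold-or-call': normaliser = 0.2·0.5161 + 0.25·0.3871 + 0.25·0.0968; P(aggressive) ≈ 0.4604, P(balanced) ≈ 0.4317, P(conservative) ≈ 0.1079
After 'fold-or-call': normaliser = 0.2·0.4604 + 0.25·0.4317 + 0.25·0.1079; P(aggressive) ≈ 0.4057, P(balanced) ≈ 0.4754, P(conservative) ≈ 0.1189
After 'raise': normaliser = 0.8·0.4057 + 0.75·0.4754 + 0.75·0.1189; P(aggressive) ≈ 0.4214, P(balanced) ≈ 0.4629, P(conservative) ≈ 0.1157
After 'raise': normaliser = 0.8·0.4214 + 0.75·0.4629 + 0.75·0.1157; P(aggressive) ≈ 0.4372, P(balanced) ≈ 0.4503, P(conservative) ≈ 0.1126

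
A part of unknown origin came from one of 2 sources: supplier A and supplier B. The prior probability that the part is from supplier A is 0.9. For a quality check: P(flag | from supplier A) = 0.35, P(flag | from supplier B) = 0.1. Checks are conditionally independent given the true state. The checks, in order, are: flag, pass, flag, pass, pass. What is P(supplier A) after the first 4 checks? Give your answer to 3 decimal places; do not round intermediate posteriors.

0.983

Apply Bayes' rule sequentially, carrying P(supplier A) forward.
After 'flag': P(supplier A) = 0.35·0.9000 / (0.35·0.9000 + 0.1·0.1000) ≈ 0.9692
After 'pass': P(supplier A) = 0.65·0.9692 / (0.65·0.9692 + 0.9·0.0308) ≈ 0.9579
After 'flag': P(supplier A) = 0.35·0.9579 / (0.35·0.9579 + 0.1·0.0421) ≈ 0.9876
After 'pass': P(supplier A) = 0.65·0.9876 / (0.65·0.9876 + 0.9·0.0124) ≈ 0.9829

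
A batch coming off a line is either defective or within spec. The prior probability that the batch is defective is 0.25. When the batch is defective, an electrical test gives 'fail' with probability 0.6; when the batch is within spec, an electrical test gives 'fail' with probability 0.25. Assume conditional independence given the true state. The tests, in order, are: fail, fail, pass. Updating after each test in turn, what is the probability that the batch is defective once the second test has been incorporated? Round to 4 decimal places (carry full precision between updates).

0.6575

After 'fail': P(defective) = 0.6·0.2500 / (0.6·0.2500 + 0.25·0.7500) ≈ 0.4444
After 'fail': P(defective) = 0.6·0.4444 / (0.6·0.4444 + 0.25·0.5556) ≈ 0.6575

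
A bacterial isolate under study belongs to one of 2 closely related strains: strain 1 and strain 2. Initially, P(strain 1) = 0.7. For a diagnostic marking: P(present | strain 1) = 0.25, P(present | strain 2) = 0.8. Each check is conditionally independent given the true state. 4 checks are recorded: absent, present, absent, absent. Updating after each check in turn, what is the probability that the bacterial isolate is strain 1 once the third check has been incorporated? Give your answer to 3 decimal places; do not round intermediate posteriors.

0.911

After 'absent': P(strain 1) = 0.75·0.7000 / (0.75·0.7000 + 0.2·0.3000) ≈ 0.8974
After 'present': P(strain 1) = 0.25·0.8974 / (0.25·0.8974 + 0.8·0.1026) ≈ 0.7322
After 'absent': P(strain 1) = 0.75·0.7322 / (0.75·0.7322 + 0.2·0.2678) ≈ 0.9111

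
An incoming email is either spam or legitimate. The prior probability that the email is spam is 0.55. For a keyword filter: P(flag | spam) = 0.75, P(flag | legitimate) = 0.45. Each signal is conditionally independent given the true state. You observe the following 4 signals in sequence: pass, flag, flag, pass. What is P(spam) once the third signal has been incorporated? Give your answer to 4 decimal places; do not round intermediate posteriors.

After 'pass': P(spam) = 0.25·0.5500 / (0.25·0.5500 + 0.55·0.4500) ≈ 0.3571
After 'flag': P(spam) = 0.75·0.3571 / (0.75·0.3571 + 0.45·0.6429) ≈ 0.4808
After 'flag': P(spam) = 0.75·0.4808 / (0.75·0.4808 + 0.45·0.5192) ≈ 0.6068

0.6068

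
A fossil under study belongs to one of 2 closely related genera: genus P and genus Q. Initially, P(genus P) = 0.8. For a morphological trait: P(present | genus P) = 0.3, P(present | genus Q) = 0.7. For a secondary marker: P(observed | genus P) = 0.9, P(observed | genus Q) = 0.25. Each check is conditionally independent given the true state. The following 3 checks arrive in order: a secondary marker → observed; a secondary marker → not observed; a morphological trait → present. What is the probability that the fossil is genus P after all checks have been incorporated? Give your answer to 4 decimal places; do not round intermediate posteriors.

0.4514

Each posterior becomes the prior for the next update.
After a secondary marker='observed': P(genus P) = 0.9·0.8000 / (0.9·0.8000 + 0.25·0.2000) ≈ 0.9351
After a secondary marker='not observed': P(genus P) = 0.1·0.9351 / (0.1·0.9351 + 0.75·0.0649) ≈ 0.6575
After a morphological trait='present': P(genus P) = 0.3·0.6575 / (0.3·0.6575 + 0.7·0.3425) ≈ 0.4514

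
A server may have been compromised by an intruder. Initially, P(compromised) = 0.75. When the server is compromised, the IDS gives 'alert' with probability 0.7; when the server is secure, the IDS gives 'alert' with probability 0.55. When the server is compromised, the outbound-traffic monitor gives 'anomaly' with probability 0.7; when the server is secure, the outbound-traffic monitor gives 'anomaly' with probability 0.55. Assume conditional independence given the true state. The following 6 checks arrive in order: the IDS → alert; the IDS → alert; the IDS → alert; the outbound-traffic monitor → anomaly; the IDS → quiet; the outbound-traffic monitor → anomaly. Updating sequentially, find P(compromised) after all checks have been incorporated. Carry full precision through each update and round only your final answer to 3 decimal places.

0.870

After the IDS='alert': P(compromised) = 0.7·0.7500 / (0.7·0.7500 + 0.55·0.2500) ≈ 0.7925
After the IDS='alert': P(compromised) = 0.7·0.7925 / (0.7·0.7925 + 0.55·0.2075) ≈ 0.8293
After the IDS='alert': P(compromised) = 0.7·0.8293 / (0.7·0.8293 + 0.55·0.1707) ≈ 0.8608
After the outbound-traffic monitor='anomaly': P(compromised) = 0.7·0.8608 / (0.7·0.8608 + 0.55·0.1392) ≈ 0.8873
After the IDS='quiet': P(compromised) = 0.3·0.8873 / (0.3·0.8873 + 0.45·0.1127) ≈ 0.8399
After the outbound-traffic monitor='anomaly': P(compromised) = 0.7·0.8399 / (0.7·0.8399 + 0.55·0.1601) ≈ 0.8698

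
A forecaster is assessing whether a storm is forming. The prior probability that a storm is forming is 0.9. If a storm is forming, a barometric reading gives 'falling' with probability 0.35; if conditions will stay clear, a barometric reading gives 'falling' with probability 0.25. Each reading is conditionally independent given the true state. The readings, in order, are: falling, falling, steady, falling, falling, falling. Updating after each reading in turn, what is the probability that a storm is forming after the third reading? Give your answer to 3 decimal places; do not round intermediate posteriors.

0.939

After 'falling': P(storm) = 0.35·0.9000 / (0.35·0.9000 + 0.25·0.1000) ≈ 0.9265
After 'falling': P(storm) = 0.35·0.9265 / (0.35·0.9265 + 0.25·0.0735) ≈ 0.9464
After 'steady': P(storm) = 0.65·0.9464 / (0.65·0.9464 + 0.75·0.0536) ≈ 0.9386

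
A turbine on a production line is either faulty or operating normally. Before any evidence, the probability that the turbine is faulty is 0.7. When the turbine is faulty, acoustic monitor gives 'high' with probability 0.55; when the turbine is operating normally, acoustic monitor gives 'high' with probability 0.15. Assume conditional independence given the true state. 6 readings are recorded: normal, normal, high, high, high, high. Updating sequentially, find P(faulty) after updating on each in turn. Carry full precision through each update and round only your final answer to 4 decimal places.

0.9916

Apply Bayes' rule sequentially, carrying P(faulty) forward.
After 'normal': P(faulty) = 0.45·0.7000 / (0.45·0.7000 + 0.85·0.3000) ≈ 0.5526
After 'normal': P(faulty) = 0.45·0.5526 / (0.45·0.5526 + 0.85·0.4474) ≈ 0.3954
After 'high': P(faulty) = 0.55·0.3954 / (0.55·0.3954 + 0.15·0.6046) ≈ 0.7057
After 'high': P(faulty) = 0.55·0.7057 / (0.55·0.7057 + 0.15·0.2943) ≈ 0.8979
After 'high': P(faulty) = 0.55·0.8979 / (0.55·0.8979 + 0.15·0.1021) ≈ 0.9699
After 'high': P(faulty) = 0.55·0.9699 / (0.55·0.9699 + 0.15·0.0301) ≈ 0.9916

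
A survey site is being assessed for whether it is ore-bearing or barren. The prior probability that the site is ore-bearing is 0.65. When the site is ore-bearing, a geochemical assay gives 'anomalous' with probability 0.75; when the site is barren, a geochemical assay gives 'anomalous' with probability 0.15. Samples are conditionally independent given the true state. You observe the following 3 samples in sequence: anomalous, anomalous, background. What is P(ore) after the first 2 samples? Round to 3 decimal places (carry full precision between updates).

Apply Bayes' rule sequentially, carrying P(ore) forward.
After 'anomalous': P(ore) = 0.75·0.6500 / (0.75·0.6500 + 0.15·0.3500) ≈ 0.9028
After 'anomalous': P(ore) = 0.75·0.9028 / (0.75·0.9028 + 0.15·0.0972) ≈ 0.9789

0.979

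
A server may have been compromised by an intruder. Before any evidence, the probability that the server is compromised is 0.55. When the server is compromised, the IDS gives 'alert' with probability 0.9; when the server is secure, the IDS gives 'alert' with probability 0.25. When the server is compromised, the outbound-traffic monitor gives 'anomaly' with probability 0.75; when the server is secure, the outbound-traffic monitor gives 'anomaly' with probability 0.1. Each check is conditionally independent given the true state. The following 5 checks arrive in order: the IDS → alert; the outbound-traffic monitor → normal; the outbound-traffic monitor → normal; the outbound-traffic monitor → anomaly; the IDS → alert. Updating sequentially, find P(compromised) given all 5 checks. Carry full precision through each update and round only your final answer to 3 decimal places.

After the IDS='alert': P(compromised) = 0.9·0.5500 / (0.9·0.5500 + 0.25·0.4500) ≈ 0.8148
After the outbound-traffic monitor='normal': P(compromised) = 0.25·0.8148 / (0.25·0.8148 + 0.9·0.1852) ≈ 0.5500
After the outbound-traffic monitor='normal': P(compromised) = 0.25·0.5500 / (0.25·0.5500 + 0.9·0.4500) ≈ 0.2535
After the outbound-traffic monitor='anomaly': P(compromised) = 0.75·0.2535 / (0.75·0.2535 + 0.1·0.7465) ≈ 0.7180
After the IDS='alert': P(compromised) = 0.9·0.7180 / (0.9·0.7180 + 0.25·0.2820) ≈ 0.9016

0.902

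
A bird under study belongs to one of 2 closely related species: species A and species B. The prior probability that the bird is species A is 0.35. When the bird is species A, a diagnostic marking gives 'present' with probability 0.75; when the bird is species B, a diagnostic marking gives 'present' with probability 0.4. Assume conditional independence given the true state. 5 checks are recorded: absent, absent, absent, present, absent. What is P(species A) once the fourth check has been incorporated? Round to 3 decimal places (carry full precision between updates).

0.068

After 'absent': P(species A) = 0.25·0.3500 / (0.25·0.3500 + 0.6·0.6500) ≈ 0.1832
After 'absent': P(species A) = 0.25·0.1832 / (0.25·0.1832 + 0.6·0.8168) ≈ 0.0855
After 'absent': P(species A) = 0.25·0.0855 / (0.25·0.0855 + 0.6·0.9145) ≈ 0.0375
After 'present': P(species A) = 0.75·0.0375 / (0.75·0.0375 + 0.4·0.9625) ≈ 0.0681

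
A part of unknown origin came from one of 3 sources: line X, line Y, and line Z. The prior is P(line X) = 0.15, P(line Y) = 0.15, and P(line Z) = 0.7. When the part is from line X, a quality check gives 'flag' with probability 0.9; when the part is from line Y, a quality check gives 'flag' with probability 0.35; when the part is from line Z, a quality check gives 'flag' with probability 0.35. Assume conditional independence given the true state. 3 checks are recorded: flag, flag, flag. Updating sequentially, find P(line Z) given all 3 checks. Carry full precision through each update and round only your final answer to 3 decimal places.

0.206

After 'flag': normaliser = 0.9·0.1500 + 0.35·0.1500 + 0.35·0.7000; P(line X) ≈ 0.3121, P(line Y) ≈ 0.1214, P(line Z) ≈ 0.5665
After 'flag': normaliser = 0.9·0.3121 + 0.35·0.1214 + 0.35·0.5665; P(line X) ≈ 0.5385, P(line Y) ≈ 0.0814, P(line Z) ≈ 0.3801
After 'flag': normaliser = 0.9·0.5385 + 0.35·0.0814 + 0.35·0.3801; P(line X) ≈ 0.7500, P(line Y) ≈ 0.0441, P(line Z) ≈ 0.2059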